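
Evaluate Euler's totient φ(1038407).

1038407 = 19 * 31 * 41 * 43.
φ(1038407) = 1038407 · (1 − 1/19) · (1 − 1/31) · (1 − 1/41) · (1 − 1/43)
       = 1038407 · 907200/1038407 = 907200.

907200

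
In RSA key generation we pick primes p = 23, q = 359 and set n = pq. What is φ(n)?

7876

φ(23) = 23 − 1 = 22.
φ(359) = 359 − 1 = 358.
φ(8257) = 22 × 358 = 7876.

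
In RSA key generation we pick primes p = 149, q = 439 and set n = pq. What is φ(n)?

φ(n) = (p − 1)(q − 1) = (149−1)(439−1) = 148·438 = 64824.

64824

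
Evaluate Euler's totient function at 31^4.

φ(31^4) = 31^3·(31−1) = 29791·30 = 893730.

893730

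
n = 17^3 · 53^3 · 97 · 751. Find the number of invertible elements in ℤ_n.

φ(53282677969747) = 53282677969747 · (1 − 1/17) · (1 − 1/53) · (1 − 1/97) · (1 − 1/751)
       = 53282677969747 · 59904000/65635147 = 48630127104000.

48630127104000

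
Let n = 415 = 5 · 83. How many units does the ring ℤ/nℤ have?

328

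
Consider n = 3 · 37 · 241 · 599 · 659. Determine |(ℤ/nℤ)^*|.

6799403520

φ(3) = 3 − 1 = 2.
φ(37) = 37 − 1 = 36.
φ(241) = 241 − 1 = 240.
φ(599) = 599 − 1 = 598.
φ(659) = 659 − 1 = 658.
φ(10559716491) = 2 × 36 × 240 × 598 × 658 = 6799403520.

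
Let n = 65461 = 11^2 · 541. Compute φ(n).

φ(11^2) = 11^1·(11−1) = 11·10 = 110.
φ(541) = 541 − 1 = 540.
Since φ is multiplicative, φ(65461) = 110 · 540 = 59400.

59400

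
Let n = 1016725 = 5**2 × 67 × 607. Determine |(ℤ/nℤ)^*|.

799920

φ(1016725) = 1016725 · (1 − 1/5) · (1 − 1/67) · (1 − 1/607)
       = 1016725 · 159984/203345 = 799920.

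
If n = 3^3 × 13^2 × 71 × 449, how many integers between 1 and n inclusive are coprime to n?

φ(145463877) = 145463877 · (1 − 1/3) · (1 − 1/13) · (1 − 1/71) · (1 − 1/449)
       = 145463877 · 752640/1243281 = 88058880.

88058880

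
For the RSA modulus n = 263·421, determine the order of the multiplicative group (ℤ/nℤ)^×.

110040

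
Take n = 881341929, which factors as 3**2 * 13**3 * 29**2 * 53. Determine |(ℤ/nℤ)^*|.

φ(3^2) = 3^1·(3−1) = 3·2 = 6.
φ(13^3) = 13^2·(13−1) = 169·12 = 2028.
φ(29^2) = 29^1·(29−1) = 29·28 = 812.
φ(53) = 53 − 1 = 52.
Since φ is multiplicative, φ(881341929) = 6 · 2028 · 812 · 52 = 513781632.

513781632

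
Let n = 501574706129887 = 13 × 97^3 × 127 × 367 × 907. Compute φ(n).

452872318768128

φ(501574706129887) = 501574706129887 · (1 − 1/13) · (1 − 1/97) · (1 − 1/127) · (1 − 1/367) · (1 − 1/907)
       = 501574706129887 · 48131822592/53307971743 = 452872318768128.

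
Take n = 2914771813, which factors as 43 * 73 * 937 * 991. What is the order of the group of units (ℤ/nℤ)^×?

φ(43) = 43 − 1 = 42.
φ(73) = 73 − 1 = 72.
φ(937) = 937 − 1 = 936.
φ(991) = 991 − 1 = 990.
Since φ is multiplicative, φ(2914771813) = 42 · 72 · 936 · 990 = 2802159360.

2802159360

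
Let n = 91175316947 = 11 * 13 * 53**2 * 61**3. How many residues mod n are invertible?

φ(11) = 11 − 1 = 10.
φ(13) = 13 − 1 = 12.
φ(53^2) = 53^1·(53−1) = 53·52 = 2756.
φ(61^3) = 61^3 − 61^2 = 226981 − 3721 = 223260.
Multiply: 10 · 12 · 2756 · 223260 = 73836547200.

73836547200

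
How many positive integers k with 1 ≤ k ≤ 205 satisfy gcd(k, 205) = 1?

First factor: 205 = 5 × 41.
φ(5) = 5 − 1 = 4.
φ(41) = 41 − 1 = 40.
φ(205) = 4 × 40 = 160.

160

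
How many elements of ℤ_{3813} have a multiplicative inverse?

3813 = 3 · 31 · 41.
φ(3) = 3 − 1 = 2.
φ(31) = 31 − 1 = 30.
φ(41) = 41 − 1 = 40.
Since φ is multiplicative, φ(3813) = 2 · 30 · 40 = 2400.

2400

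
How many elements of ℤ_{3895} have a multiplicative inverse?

2880

First factor: 3895 = 5 * 19 * 41.
φ(5) = 5 − 1 = 4.
φ(19) = 19 − 1 = 18.
φ(41) = 41 − 1 = 40.
φ(3895) = 4 × 18 × 40 = 2880.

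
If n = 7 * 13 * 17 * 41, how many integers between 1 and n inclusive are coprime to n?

46080

φ(7) = 7 − 1 = 6.
φ(13) = 13 − 1 = 12.
φ(17) = 17 − 1 = 16.
φ(41) = 41 − 1 = 40.
Since φ is multiplicative, φ(63427) = 6 · 12 · 16 · 40 = 46080.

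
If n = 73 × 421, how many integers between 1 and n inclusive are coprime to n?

φ(73) = 73 − 1 = 72.
φ(421) = 421 − 1 = 420.
φ(30733) = 72 × 420 = 30240.

30240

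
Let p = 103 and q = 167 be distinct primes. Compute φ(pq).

φ(n) = (p − 1)(q − 1) = (103−1)(167−1) = 102·166 = 16932.

16932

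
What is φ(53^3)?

146068

φ(148877) = 148877 · (1 − 1/53)
       = 148877 · 52/53 = 146068.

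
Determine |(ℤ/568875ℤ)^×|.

288000

Prime factorization: 568875 = 3 · 5**3 · 37 · 41.
φ(568875) = 568875 · (1 − 1/3) · (1 − 1/5) · (1 − 1/37) · (1 − 1/41)
       = 568875 · 11520/22755 = 288000.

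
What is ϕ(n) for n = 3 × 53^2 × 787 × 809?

φ(5365327641) = 5365327641 · (1 − 1/3) · (1 − 1/53) · (1 − 1/787) · (1 − 1/809)
       = 5365327641 · 66049152/101232597 = 3500605056.

3500605056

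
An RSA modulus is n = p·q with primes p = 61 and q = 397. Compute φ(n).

23760

For distinct primes, φ(pq) = (p−1)(q−1) = 60 × 396 = 23760.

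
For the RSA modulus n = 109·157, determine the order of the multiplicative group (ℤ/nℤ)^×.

φ(109) = 109 − 1 = 108.
φ(157) = 157 − 1 = 156.
Multiply: 108 · 156 = 16848.

16848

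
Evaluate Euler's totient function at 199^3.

7840998

φ(199^3) = 199^3 − 199^2 = 7880599 − 39601 = 7840998.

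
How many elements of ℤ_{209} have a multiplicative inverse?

180

Factor 209: 209 = 11 * 19.
φ(11) = 11 − 1 = 10.
φ(19) = 19 − 1 = 18.
φ(209) = 10 × 18 = 180.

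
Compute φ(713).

660

First factor: 713 = 23 * 31.
φ(23) = 23 − 1 = 22.
φ(31) = 31 − 1 = 30.
Multiply: 22 · 30 = 660.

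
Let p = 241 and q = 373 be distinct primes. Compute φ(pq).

φ(241) = 241 − 1 = 240.
φ(373) = 373 − 1 = 372.
Multiply: 240 · 372 = 89280.

89280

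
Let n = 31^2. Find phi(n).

930

φ(31^2) = 31^2 − 31^1 = 961 − 31 = 930.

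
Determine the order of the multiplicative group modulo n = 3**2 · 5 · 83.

φ(3^2) = 3^1·(3−1) = 3·2 = 6.
φ(5) = 5 − 1 = 4.
φ(83) = 83 − 1 = 82.
Multiply: 6 · 4 · 82 = 1968.

1968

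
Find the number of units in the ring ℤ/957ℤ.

560

957 = 3 × 11 × 29.
φ(957) = 957 · (1 − 1/3) · (1 − 1/11) · (1 − 1/29)
       = 957 · 560/957 = 560.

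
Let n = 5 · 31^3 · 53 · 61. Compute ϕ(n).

φ(5) = 5 − 1 = 4.
φ(31^3) = 31^2·(31−1) = 961·30 = 28830.
φ(53) = 53 − 1 = 52.
φ(61) = 61 − 1 = 60.
Multiply: 4 · 28830 · 52 · 60 = 359798400.

359798400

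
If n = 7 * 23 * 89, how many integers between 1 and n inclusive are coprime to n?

φ(14329) = 14329 · (1 − 1/7) · (1 − 1/23) · (1 − 1/89)
       = 14329 · 11616/14329 = 11616.

11616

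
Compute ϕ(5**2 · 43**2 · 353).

φ(16317425) = 16317425 · (1 − 1/5) · (1 − 1/43) · (1 − 1/353)
       = 16317425 · 59136/75895 = 12714240.

12714240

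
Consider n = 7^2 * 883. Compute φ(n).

37044

φ(43267) = 43267 · (1 − 1/7) · (1 − 1/883)
       = 43267 · 5292/6181 = 37044.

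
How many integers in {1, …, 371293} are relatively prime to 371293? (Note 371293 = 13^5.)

342732

φ(371293) = 371293 · (1 − 1/13)
       = 371293 · 12/13 = 342732.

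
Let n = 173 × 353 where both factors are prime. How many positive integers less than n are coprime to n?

For distinct primes, φ(pq) = (p−1)(q−1) = 172 × 352 = 60544.

60544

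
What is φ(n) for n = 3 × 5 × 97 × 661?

φ(961755) = 961755 · (1 − 1/3) · (1 − 1/5) · (1 − 1/97) · (1 − 1/661)
       = 961755 · 506880/961755 = 506880.

506880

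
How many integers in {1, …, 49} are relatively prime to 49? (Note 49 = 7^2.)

φ(49) = 49 · (1 − 1/7)
       = 49 · 6/7 = 42.

42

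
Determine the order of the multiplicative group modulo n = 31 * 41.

φ(1271) = 1271 · (1 − 1/31) · (1 − 1/41)
       = 1271 · 1200/1271 = 1200.

1200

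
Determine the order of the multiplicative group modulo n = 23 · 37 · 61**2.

2898720

φ(3166571) = 3166571 · (1 − 1/23) · (1 − 1/37) · (1 − 1/61)
       = 3166571 · 47520/51911 = 2898720.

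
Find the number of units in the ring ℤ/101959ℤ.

Factor 101959: 101959 = 11 × 13 × 23 × 31.
φ(11) = 11 − 1 = 10.
φ(13) = 13 − 1 = 12.
φ(23) = 23 − 1 = 22.
φ(31) = 31 − 1 = 30.
Since φ is multiplicative, φ(101959) = 10 · 12 · 22 · 30 = 79200.

79200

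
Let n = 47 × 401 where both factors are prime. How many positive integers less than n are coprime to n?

18400

φ(18847) = 18847 · (1 − 1/47) · (1 − 1/401)
       = 18847 · 18400/18847 = 18400.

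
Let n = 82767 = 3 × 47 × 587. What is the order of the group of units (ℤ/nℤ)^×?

53912

φ(82767) = 82767 · (1 − 1/3) · (1 − 1/47) · (1 − 1/587)
       = 82767 · 53912/82767 = 53912.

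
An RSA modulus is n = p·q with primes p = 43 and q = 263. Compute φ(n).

11004

φ(n) = (p − 1)(q − 1) = (43−1)(263−1) = 42·262 = 11004.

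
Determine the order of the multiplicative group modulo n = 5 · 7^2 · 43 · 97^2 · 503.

φ(49859278945) = 49859278945 · (1 − 1/5) · (1 − 1/7) · (1 − 1/43) · (1 − 1/97) · (1 − 1/503)
       = 49859278945 · 48577536/73430455 = 32984146944.

32984146944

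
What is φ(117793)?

First factor: 117793 = 13^2 · 17 · 41.
φ(117793) = 117793 · (1 − 1/13) · (1 − 1/17) · (1 − 1/41)
       = 117793 · 7680/9061 = 99840.

99840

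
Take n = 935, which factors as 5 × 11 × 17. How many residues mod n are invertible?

640

φ(935) = 935 · (1 − 1/5) · (1 − 1/11) · (1 − 1/17)
       = 935 · 640/935 = 640.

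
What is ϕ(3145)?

Factor 3145: 3145 = 5 * 17 * 37.
φ(3145) = 3145 · (1 − 1/5) · (1 − 1/17) · (1 − 1/37)
       = 3145 · 2304/3145 = 2304.

2304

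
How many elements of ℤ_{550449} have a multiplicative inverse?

326592

550449 = 3**3 × 19 × 29 × 37.
φ(3^3) = 3^3 − 3^2 = 27 − 9 = 18.
φ(19) = 19 − 1 = 18.
φ(29) = 29 − 1 = 28.
φ(37) = 37 − 1 = 36.
Since φ is multiplicative, φ(550449) = 18 · 18 · 28 · 36 = 326592.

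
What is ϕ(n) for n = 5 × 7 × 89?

2112

φ(5) = 5 − 1 = 4.
φ(7) = 7 − 1 = 6.
φ(89) = 89 − 1 = 88.
Since φ is multiplicative, φ(3115) = 4 · 6 · 88 = 2112.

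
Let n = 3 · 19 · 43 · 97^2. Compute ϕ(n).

14079744

φ(23061459) = 23061459 · (1 − 1/3) · (1 − 1/19) · (1 − 1/43) · (1 − 1/97)
       = 23061459 · 145152/237747 = 14079744.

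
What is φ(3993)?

3993 = 3 * 11^3.
φ(3993) = 3993 · (1 − 1/3) · (1 − 1/11)
       = 3993 · 20/33 = 2420.

2420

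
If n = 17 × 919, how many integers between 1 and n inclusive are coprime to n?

φ(15623) = 15623 · (1 − 1/17) · (1 − 1/919)
       = 15623 · 14688/15623 = 14688.

14688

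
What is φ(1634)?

Factor 1634: 1634 = 2 · 19 · 43.
φ(1634) = 1634 · (1 − 1/2) · (1 − 1/19) · (1 − 1/43)
       = 1634 · 756/1634 = 756.

756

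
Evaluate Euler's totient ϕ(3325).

2160

Prime factorization: 3325 = 5^2 * 7 * 19.
φ(3325) = 3325 · (1 − 1/5) · (1 − 1/7) · (1 − 1/19)
       = 3325 · 432/665 = 2160.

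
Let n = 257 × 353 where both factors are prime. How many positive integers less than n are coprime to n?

φ(pq) = (p−1)(q−1) = 256 · 352 = 90112.

90112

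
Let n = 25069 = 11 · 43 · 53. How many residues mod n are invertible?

φ(11) = 11 − 1 = 10.
φ(43) = 43 − 1 = 42.
φ(53) = 53 − 1 = 52.
φ(25069) = 10 × 42 × 52 = 21840.

21840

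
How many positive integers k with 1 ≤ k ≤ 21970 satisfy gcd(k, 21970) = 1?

Prime factorization: 21970 = 2 × 5 × 13^3.
φ(2) = 2 − 1 = 1.
φ(5) = 5 − 1 = 4.
φ(13^3) = 13^3 − 13^2 = 2197 − 169 = 2028.
Multiply: 1 · 4 · 2028 = 8112.

8112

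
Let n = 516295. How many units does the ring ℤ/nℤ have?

373152

Prime factorization: 516295 = 5 · 13^3 · 47.
φ(516295) = 516295 · (1 − 1/5) · (1 − 1/13) · (1 − 1/47)
       = 516295 · 2208/3055 = 373152.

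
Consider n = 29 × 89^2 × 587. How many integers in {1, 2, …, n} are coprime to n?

128507456

φ(134839183) = 134839183 · (1 − 1/29) · (1 − 1/89) · (1 − 1/587)
       = 134839183 · 1443904/1515047 = 128507456.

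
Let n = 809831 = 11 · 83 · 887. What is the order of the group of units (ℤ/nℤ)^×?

726520

φ(809831) = 809831 · (1 − 1/11) · (1 − 1/83) · (1 − 1/887)
       = 809831 · 726520/809831 = 726520.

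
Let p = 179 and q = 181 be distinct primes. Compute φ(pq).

φ(pq) = (p−1)(q−1) = 178 · 180 = 32040.

32040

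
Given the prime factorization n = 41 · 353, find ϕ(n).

14080

φ(14473) = 14473 · (1 − 1/41) · (1 − 1/353)
       = 14473 · 14080/14473 = 14080.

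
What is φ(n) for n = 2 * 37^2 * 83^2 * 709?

6418439136

φ(2) = 2 − 1 = 1.
φ(37^2) = 37^2 − 37^1 = 1369 − 37 = 1332.
φ(83^2) = 83^1·(83−1) = 83·82 = 6806.
φ(709) = 709 − 1 = 708.
Since φ is multiplicative, φ(13373216138) = 1 · 1332 · 6806 · 708 = 6418439136.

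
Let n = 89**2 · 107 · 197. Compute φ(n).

162717632

φ(89^2) = 89^2 − 89^1 = 7921 − 89 = 7832.
φ(107) = 107 − 1 = 106.
φ(197) = 197 − 1 = 196.
φ(166966759) = 7832 × 106 × 196 = 162717632.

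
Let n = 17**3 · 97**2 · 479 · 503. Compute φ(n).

10332190537728

φ(11137654232729) = 11137654232729 · (1 − 1/17) · (1 − 1/97) · (1 − 1/479) · (1 − 1/503)
       = 11137654232729 · 368572416/397305113 = 10332190537728.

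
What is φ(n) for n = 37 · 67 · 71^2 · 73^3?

φ(4861405013863) = 4861405013863 · (1 − 1/37) · (1 − 1/67) · (1 − 1/71) · (1 − 1/73)
       = 4861405013863 · 11975040/12848657 = 4530864159360.

4530864159360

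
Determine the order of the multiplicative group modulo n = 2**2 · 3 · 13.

φ(156) = 156 · (1 − 1/2) · (1 − 1/3) · (1 − 1/13)
       = 156 · 24/78 = 48.

48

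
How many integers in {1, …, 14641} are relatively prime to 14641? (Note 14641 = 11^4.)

φ(14641) = 14641 · (1 − 1/11)
       = 14641 · 10/11 = 13310.

13310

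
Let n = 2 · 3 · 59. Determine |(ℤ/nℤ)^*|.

116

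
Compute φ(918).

Prime factorization: 918 = 2 · 3^3 · 17.
φ(2) = 2 − 1 = 1.
φ(3^3) = 3^3 − 3^2 = 27 − 9 = 18.
φ(17) = 17 − 1 = 16.
Multiply: 1 · 18 · 16 = 288.

288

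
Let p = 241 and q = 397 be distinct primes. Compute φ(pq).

φ(pq) = (p−1)(q−1) = 240 · 396 = 95040.

95040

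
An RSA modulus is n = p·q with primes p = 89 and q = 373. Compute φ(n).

φ(pq) = (p−1)(q−1) = 88 · 372 = 32736.

32736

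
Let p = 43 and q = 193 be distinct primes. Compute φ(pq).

For distinct primes, φ(pq) = (p−1)(q−1) = 42 × 192 = 8064.

8064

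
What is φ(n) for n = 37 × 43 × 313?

φ(37) = 37 − 1 = 36.
φ(43) = 43 − 1 = 42.
φ(313) = 313 − 1 = 312.
Since φ is multiplicative, φ(497983) = 36 · 42 · 312 = 471744.

471744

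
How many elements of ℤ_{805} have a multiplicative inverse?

528

Factor 805: 805 = 5 · 7 · 23.
φ(805) = 805 · (1 − 1/5) · (1 − 1/7) · (1 − 1/23)
       = 805 · 528/805 = 528.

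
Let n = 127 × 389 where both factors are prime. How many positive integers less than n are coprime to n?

48888

φ(n) = (p − 1)(q − 1) = (127−1)(389−1) = 126·388 = 48888.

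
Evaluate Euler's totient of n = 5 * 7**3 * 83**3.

664320048

φ(980614705) = 980614705 · (1 − 1/5) · (1 − 1/7) · (1 − 1/83)
       = 980614705 · 1968/2905 = 664320048.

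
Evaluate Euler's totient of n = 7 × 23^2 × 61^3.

677817360

φ(840510643) = 840510643 · (1 − 1/7) · (1 − 1/23) · (1 − 1/61)
       = 840510643 · 7920/9821 = 677817360.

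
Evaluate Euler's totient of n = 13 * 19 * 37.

φ(13) = 13 − 1 = 12.
φ(19) = 19 − 1 = 18.
φ(37) = 37 − 1 = 36.
Multiply: 12 · 18 · 36 = 7776.

7776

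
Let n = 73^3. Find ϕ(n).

φ(389017) = 389017 · (1 − 1/73)
       = 389017 · 72/73 = 383688.

383688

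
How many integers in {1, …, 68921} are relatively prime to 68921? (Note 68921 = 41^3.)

67240

φ(41^3) = 41^3 − 41^2 = 68921 − 1681 = 67240.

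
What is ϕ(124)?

60

First factor: 124 = 2^2 · 31.
φ(124) = 124 · (1 − 1/2) · (1 − 1/31)
       = 124 · 30/62 = 60.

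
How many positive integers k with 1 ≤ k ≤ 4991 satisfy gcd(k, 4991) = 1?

Prime factorization: 4991 = 7 · 23 · 31.
φ(7) = 7 − 1 = 6.
φ(23) = 23 − 1 = 22.
φ(31) = 31 − 1 = 30.
Multiply: 6 · 22 · 30 = 3960.

3960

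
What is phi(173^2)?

29756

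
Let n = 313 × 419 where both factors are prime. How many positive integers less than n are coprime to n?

φ(n) = (p − 1)(q − 1) = (313−1)(419−1) = 312·418 = 130416.

130416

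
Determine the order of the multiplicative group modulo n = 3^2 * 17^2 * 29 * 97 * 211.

921231360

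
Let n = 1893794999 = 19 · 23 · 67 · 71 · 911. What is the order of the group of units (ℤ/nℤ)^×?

1664863200

φ(19) = 19 − 1 = 18.
φ(23) = 23 − 1 = 22.
φ(67) = 67 − 1 = 66.
φ(71) = 71 − 1 = 70.
φ(911) = 911 − 1 = 910.
φ(1893794999) = 18 × 22 × 66 × 70 × 910 = 1664863200.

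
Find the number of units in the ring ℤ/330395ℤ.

330395 = 5 * 13^2 * 17 * 23.
φ(5) = 5 − 1 = 4.
φ(13^2) = 13^1·(13−1) = 13·12 = 156.
φ(17) = 17 − 1 = 16.
φ(23) = 23 − 1 = 22.
Since φ is multiplicative, φ(330395) = 4 · 156 · 16 · 22 = 219648.

219648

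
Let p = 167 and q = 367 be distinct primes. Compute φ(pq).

60756

φ(pq) = (p−1)(q−1) = 166 · 366 = 60756.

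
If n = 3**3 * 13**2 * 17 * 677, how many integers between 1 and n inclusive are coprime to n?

30371328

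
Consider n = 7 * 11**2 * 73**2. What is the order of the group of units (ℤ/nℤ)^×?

φ(4513663) = 4513663 · (1 − 1/7) · (1 − 1/11) · (1 − 1/73)
       = 4513663 · 4320/5621 = 3468960.

3468960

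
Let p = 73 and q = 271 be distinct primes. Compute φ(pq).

For distinct primes, φ(pq) = (p−1)(q−1) = 72 × 270 = 19440.

19440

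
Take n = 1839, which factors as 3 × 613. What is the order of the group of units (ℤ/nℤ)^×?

1224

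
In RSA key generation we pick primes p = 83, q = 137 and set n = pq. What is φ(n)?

φ(n) = (p − 1)(q − 1) = (83−1)(137−1) = 82·136 = 11152.

11152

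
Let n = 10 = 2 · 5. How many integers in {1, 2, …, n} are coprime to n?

4

φ(10) = 10 · (1 − 1/2) · (1 − 1/5)
       = 10 · 4/10 = 4.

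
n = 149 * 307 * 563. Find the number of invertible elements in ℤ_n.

25451856

φ(149) = 149 − 1 = 148.
φ(307) = 307 − 1 = 306.
φ(563) = 563 − 1 = 562.
Since φ is multiplicative, φ(25753309) = 148 · 306 · 562 = 25451856.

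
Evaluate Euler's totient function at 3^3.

φ(3^3) = 3^3 − 3^2 = 27 − 9 = 18.

18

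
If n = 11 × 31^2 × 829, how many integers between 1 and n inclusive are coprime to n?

7700400

φ(11) = 11 − 1 = 10.
φ(31^2) = 31^2 − 31^1 = 961 − 31 = 930.
φ(829) = 829 − 1 = 828.
Since φ is multiplicative, φ(8763359) = 10 · 930 · 828 = 7700400.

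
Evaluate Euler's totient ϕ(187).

Prime factorization: 187 = 11 × 17.
φ(187) = 187 · (1 − 1/11) · (1 − 1/17)
       = 187 · 160/187 = 160.

160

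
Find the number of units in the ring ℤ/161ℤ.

Factor 161: 161 = 7 * 23.
φ(7) = 7 − 1 = 6.
φ(23) = 23 − 1 = 22.
φ(161) = 6 × 22 = 132.

132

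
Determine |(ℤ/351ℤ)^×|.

216

Prime factorization: 351 = 3**3 · 13.
φ(3^3) = 3^2·(3−1) = 9·2 = 18.
φ(13) = 13 − 1 = 12.
Multiply: 18 · 12 = 216.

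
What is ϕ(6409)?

Prime factorization: 6409 = 13 · 17 · 29.
φ(13) = 13 − 1 = 12.
φ(17) = 17 − 1 = 16.
φ(29) = 29 − 1 = 28.
Multiply: 12 · 16 · 28 = 5376.

5376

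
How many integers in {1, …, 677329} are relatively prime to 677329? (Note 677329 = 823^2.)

φ(823^2) = 823^2 − 823^1 = 677329 − 823 = 676506.

676506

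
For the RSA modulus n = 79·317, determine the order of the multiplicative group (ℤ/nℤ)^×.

φ(n) = (p − 1)(q − 1) = (79−1)(317−1) = 78·316 = 24648.

24648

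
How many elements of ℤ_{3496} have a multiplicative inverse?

1584

3496 = 2^3 · 19 · 23.
φ(2^3) = 2^3 − 2^2 = 8 − 4 = 4.
φ(19) = 19 − 1 = 18.
φ(23) = 23 − 1 = 22.
φ(3496) = 4 × 18 × 22 = 1584.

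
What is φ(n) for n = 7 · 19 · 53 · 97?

φ(683753) = 683753 · (1 − 1/7) · (1 − 1/19) · (1 − 1/53) · (1 − 1/97)
       = 683753 · 539136/683753 = 539136.

539136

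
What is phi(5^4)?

φ(5^4) = 5^3·(5−1) = 125·4 = 500.

500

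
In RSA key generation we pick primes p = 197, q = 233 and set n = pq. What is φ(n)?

45472

φ(197) = 197 − 1 = 196.
φ(233) = 233 − 1 = 232.
Multiply: 196 · 232 = 45472.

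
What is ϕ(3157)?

3157 = 7 · 11 · 41.
φ(7) = 7 − 1 = 6.
φ(11) = 11 − 1 = 10.
φ(41) = 41 − 1 = 40.
φ(3157) = 6 × 10 × 40 = 2400.

2400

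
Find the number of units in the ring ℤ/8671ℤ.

Prime factorization: 8671 = 13 × 23 × 29.
φ(13) = 13 − 1 = 12.
φ(23) = 23 − 1 = 22.
φ(29) = 29 − 1 = 28.
Since φ is multiplicative, φ(8671) = 12 · 22 · 28 = 7392.

7392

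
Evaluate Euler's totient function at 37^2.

φ(1369) = 1369 · (1 − 1/37)
       = 1369 · 36/37 = 1332.

1332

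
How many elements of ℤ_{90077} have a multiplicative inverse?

Prime factorization: 90077 = 13^3 · 41.
φ(13^3) = 13^2·(13−1) = 169·12 = 2028.
φ(41) = 41 − 1 = 40.
Multiply: 2028 · 40 = 81120.

81120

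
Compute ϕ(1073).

1008

Prime factorization: 1073 = 29 * 37.
φ(29) = 29 − 1 = 28.
φ(37) = 37 − 1 = 36.
φ(1073) = 28 × 36 = 1008.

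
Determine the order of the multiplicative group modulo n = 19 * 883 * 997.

φ(16726669) = 16726669 · (1 − 1/19) · (1 − 1/883) · (1 − 1/997)
       = 16726669 · 15812496/16726669 = 15812496.

15812496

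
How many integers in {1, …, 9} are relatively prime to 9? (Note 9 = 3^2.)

6

φ(9) = 9 · (1 − 1/3)
       = 9 · 2/3 = 6.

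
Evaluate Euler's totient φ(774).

First factor: 774 = 2 · 3^2 · 43.
φ(774) = 774 · (1 − 1/2) · (1 − 1/3) · (1 − 1/43)
       = 774 · 84/258 = 252.

252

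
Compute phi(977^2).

953552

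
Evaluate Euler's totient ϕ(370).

144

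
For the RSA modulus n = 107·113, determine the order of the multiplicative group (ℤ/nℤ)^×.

φ(107) = 107 − 1 = 106.
φ(113) = 113 − 1 = 112.
Since φ is multiplicative, φ(12091) = 106 · 112 = 11872.

11872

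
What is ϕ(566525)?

403200

566525 = 5**2 * 17 * 31 * 43.
φ(5^2) = 5^2 − 5^1 = 25 − 5 = 20.
φ(17) = 17 − 1 = 16.
φ(31) = 31 − 1 = 30.
φ(43) = 43 − 1 = 42.
Multiply: 20 · 16 · 30 · 42 = 403200.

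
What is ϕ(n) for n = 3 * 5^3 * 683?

φ(256125) = 256125 · (1 − 1/3) · (1 − 1/5) · (1 − 1/683)
       = 256125 · 5456/10245 = 136400.

136400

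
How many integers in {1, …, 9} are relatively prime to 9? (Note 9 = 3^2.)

φ(3^2) = 3^1·(3−1) = 3·2 = 6.

6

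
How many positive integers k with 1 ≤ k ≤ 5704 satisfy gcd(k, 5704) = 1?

2640

Prime factorization: 5704 = 2^3 · 23 · 31.
φ(5704) = 5704 · (1 − 1/2) · (1 − 1/23) · (1 − 1/31)
       = 5704 · 660/1426 = 2640.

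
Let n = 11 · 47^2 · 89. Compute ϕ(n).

φ(11) = 11 − 1 = 10.
φ(47^2) = 47^1·(47−1) = 47·46 = 2162.
φ(89) = 89 − 1 = 88.
φ(2162611) = 10 × 2162 × 88 = 1902560.

1902560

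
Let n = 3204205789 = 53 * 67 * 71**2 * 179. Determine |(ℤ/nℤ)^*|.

φ(53) = 53 − 1 = 52.
φ(67) = 67 − 1 = 66.
φ(71^2) = 71^1·(71−1) = 71·70 = 4970.
φ(179) = 179 − 1 = 178.
Multiply: 52 · 66 · 4970 · 178 = 3036153120.

3036153120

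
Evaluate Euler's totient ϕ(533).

480

Factor 533: 533 = 13 × 41.
φ(533) = 533 · (1 − 1/13) · (1 − 1/41)
       = 533 · 480/533 = 480.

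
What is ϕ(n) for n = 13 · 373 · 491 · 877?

1916127360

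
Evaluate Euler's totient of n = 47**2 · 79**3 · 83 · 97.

φ(8768530488701) = 8768530488701 · (1 − 1/47) · (1 − 1/79) · (1 − 1/83) · (1 − 1/97)
       = 8768530488701 · 28244736/29893363 = 8284943676672.

8284943676672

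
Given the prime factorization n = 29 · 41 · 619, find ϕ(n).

692160

φ(735991) = 735991 · (1 − 1/29) · (1 − 1/41) · (1 − 1/619)
       = 735991 · 692160/735991 = 692160.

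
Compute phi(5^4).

φ(625) = 625 · (1 − 1/5)
       = 625 · 4/5 = 500.

500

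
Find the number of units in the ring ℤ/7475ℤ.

5280

7475 = 5^2 × 13 × 23.
φ(7475) = 7475 · (1 − 1/5) · (1 − 1/13) · (1 − 1/23)
       = 7475 · 1056/1495 = 5280.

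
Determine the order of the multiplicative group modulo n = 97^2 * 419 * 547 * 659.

φ(1421118301483) = 1421118301483 · (1 − 1/97) · (1 − 1/419) · (1 − 1/547) · (1 − 1/659)
       = 1421118301483 · 14416706304/14650704139 = 1398420511488.

1398420511488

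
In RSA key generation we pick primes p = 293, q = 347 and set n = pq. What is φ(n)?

101032

φ(n) = (p − 1)(q − 1) = (293−1)(347−1) = 292·346 = 101032.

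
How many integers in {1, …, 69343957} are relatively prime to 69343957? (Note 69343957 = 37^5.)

67469796

φ(69343957) = 69343957 · (1 − 1/37)
       = 69343957 · 36/37 = 67469796.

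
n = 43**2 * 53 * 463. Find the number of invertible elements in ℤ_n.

43387344

φ(45372611) = 45372611 · (1 − 1/43) · (1 − 1/53) · (1 − 1/463)
       = 45372611 · 1009008/1055177 = 43387344.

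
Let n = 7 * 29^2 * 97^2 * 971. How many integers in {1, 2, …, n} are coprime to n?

44007022080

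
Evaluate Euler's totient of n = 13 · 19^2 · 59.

238032

φ(276887) = 276887 · (1 − 1/13) · (1 − 1/19) · (1 − 1/59)
       = 276887 · 12528/14573 = 238032.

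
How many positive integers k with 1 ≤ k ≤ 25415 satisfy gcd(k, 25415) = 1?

Prime factorization: 25415 = 5 * 13 * 17 * 23.
φ(5) = 5 − 1 = 4.
φ(13) = 13 − 1 = 12.
φ(17) = 17 − 1 = 16.
φ(23) = 23 − 1 = 22.
Since φ is multiplicative, φ(25415) = 4 · 12 · 16 · 22 = 16896.

16896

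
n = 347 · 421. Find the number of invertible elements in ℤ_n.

φ(146087) = 146087 · (1 − 1/347) · (1 − 1/421)
       = 146087 · 145320/146087 = 145320.

145320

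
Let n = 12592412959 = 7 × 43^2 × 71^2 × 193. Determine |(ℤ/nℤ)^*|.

10340144640

φ(7) = 7 − 1 = 6.
φ(43^2) = 43^2 − 43^1 = 1849 − 43 = 1806.
φ(71^2) = 71^2 − 71^1 = 5041 − 71 = 4970.
φ(193) = 193 − 1 = 192.
φ(12592412959) = 6 × 1806 × 4970 × 192 = 10340144640.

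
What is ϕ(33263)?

30240

33263 = 29 · 31 · 37.
φ(29) = 29 − 1 = 28.
φ(31) = 31 − 1 = 30.
φ(37) = 37 − 1 = 36.
Multiply: 28 · 30 · 36 = 30240.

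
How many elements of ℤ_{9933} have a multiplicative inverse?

Factor 9933: 9933 = 3 × 7 × 11 × 43.
φ(9933) = 9933 · (1 − 1/3) · (1 − 1/7) · (1 − 1/11) · (1 − 1/43)
       = 9933 · 5040/9933 = 5040.

5040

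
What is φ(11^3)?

1210

φ(1331) = 1331 · (1 − 1/11)
       = 1331 · 10/11 = 1210.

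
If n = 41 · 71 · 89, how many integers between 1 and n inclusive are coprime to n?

246400

φ(41) = 41 − 1 = 40.
φ(71) = 71 − 1 = 70.
φ(89) = 89 − 1 = 88.
φ(259079) = 40 × 70 × 88 = 246400.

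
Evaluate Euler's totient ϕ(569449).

483840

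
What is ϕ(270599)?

211680

First factor: 270599 = 7 · 29 · 31 · 43.
φ(270599) = 270599 · (1 − 1/7) · (1 − 1/29) · (1 − 1/31) · (1 − 1/43)
       = 270599 · 211680/270599 = 211680.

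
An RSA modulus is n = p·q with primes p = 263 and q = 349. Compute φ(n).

φ(263) = 263 − 1 = 262.
φ(349) = 349 − 1 = 348.
φ(91787) = 262 × 348 = 91176.

91176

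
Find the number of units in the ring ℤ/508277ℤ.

Factor 508277: 508277 = 7^2 · 11 · 23 · 41.
φ(508277) = 508277 · (1 − 1/7) · (1 − 1/11) · (1 − 1/23) · (1 − 1/41)
       = 508277 · 52800/72611 = 369600.

369600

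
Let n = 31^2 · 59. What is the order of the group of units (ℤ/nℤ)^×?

53940

φ(56699) = 56699 · (1 − 1/31) · (1 − 1/59)
       = 56699 · 1740/1829 = 53940.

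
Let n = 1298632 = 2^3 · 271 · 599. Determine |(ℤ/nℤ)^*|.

645840

φ(2^3) = 2^3 − 2^2 = 8 − 4 = 4.
φ(271) = 271 − 1 = 270.
φ(599) = 599 − 1 = 598.
Since φ is multiplicative, φ(1298632) = 4 · 270 · 598 = 645840.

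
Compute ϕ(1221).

Factor 1221: 1221 = 3 × 11 × 37.
φ(1221) = 1221 · (1 − 1/3) · (1 − 1/11) · (1 − 1/37)
       = 1221 · 720/1221 = 720.

720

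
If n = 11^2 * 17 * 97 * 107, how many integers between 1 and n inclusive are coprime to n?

17909760

φ(21349603) = 21349603 · (1 − 1/11) · (1 − 1/17) · (1 − 1/97) · (1 − 1/107)
       = 21349603 · 1628160/1940873 = 17909760.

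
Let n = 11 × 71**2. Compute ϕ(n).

49700

φ(55451) = 55451 · (1 − 1/11) · (1 − 1/71)
       = 55451 · 700/781 = 49700.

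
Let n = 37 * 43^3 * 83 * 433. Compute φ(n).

φ(37) = 37 − 1 = 36.
φ(43^3) = 43^3 − 43^2 = 79507 − 1849 = 77658.
φ(83) = 83 − 1 = 82.
φ(433) = 433 − 1 = 432.
Since φ is multiplicative, φ(105723876701) = 36 · 77658 · 82 · 432 = 99034451712.

99034451712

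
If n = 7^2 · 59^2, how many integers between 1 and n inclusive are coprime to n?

φ(170569) = 170569 · (1 − 1/7) · (1 − 1/59)
       = 170569 · 348/413 = 143724.

143724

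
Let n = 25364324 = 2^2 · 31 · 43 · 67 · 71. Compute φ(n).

φ(2^2) = 2^2 − 2^1 = 4 − 2 = 2.
φ(31) = 31 − 1 = 30.
φ(43) = 43 − 1 = 42.
φ(67) = 67 − 1 = 66.
φ(71) = 71 − 1 = 70.
Since φ is multiplicative, φ(25364324) = 2 · 30 · 42 · 66 · 70 = 11642400.

11642400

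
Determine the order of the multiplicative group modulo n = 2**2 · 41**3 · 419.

56212640

φ(115511596) = 115511596 · (1 − 1/2) · (1 − 1/41) · (1 − 1/419)
       = 115511596 · 16720/34358 = 56212640.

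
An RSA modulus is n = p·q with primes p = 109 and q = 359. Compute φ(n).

φ(n) = (p − 1)(q − 1) = (109−1)(359−1) = 108·358 = 38664.

38664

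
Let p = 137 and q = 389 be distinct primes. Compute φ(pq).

52768

φ(137) = 137 − 1 = 136.
φ(389) = 389 − 1 = 388.
Since φ is multiplicative, φ(53293) = 136 · 388 = 52768.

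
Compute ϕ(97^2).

φ(9409) = 9409 · (1 − 1/97)
       = 9409 · 96/97 = 9312.

9312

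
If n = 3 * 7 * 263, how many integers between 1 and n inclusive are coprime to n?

φ(5523) = 5523 · (1 − 1/3) · (1 − 1/7) · (1 − 1/263)
       = 5523 · 3144/5523 = 3144.

3144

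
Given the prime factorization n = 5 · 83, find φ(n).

328

φ(5) = 5 − 1 = 4.
φ(83) = 83 − 1 = 82.
Multiply: 4 · 82 = 328.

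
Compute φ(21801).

Factor 21801: 21801 = 3 * 13^2 * 43.
φ(3) = 3 − 1 = 2.
φ(13^2) = 13^2 − 13^1 = 169 − 13 = 156.
φ(43) = 43 − 1 = 42.
φ(21801) = 2 × 156 × 42 = 13104.

13104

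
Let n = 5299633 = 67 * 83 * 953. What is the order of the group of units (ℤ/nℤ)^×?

5152224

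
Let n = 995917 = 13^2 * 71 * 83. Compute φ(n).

895440

φ(13^2) = 13^2 − 13^1 = 169 − 13 = 156.
φ(71) = 71 − 1 = 70.
φ(83) = 83 − 1 = 82.
φ(995917) = 156 × 70 × 82 = 895440.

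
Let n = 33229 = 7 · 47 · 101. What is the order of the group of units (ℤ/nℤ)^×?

φ(33229) = 33229 · (1 − 1/7) · (1 − 1/47) · (1 − 1/101)
       = 33229 · 27600/33229 = 27600.

27600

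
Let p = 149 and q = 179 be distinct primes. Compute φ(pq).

26344

φ(n) = (p − 1)(q − 1) = (149−1)(179−1) = 148·178 = 26344.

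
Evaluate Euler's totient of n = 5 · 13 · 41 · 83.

157440

φ(5) = 5 − 1 = 4.
φ(13) = 13 − 1 = 12.
φ(41) = 41 − 1 = 40.
φ(83) = 83 − 1 = 82.
Since φ is multiplicative, φ(221195) = 4 · 12 · 40 · 82 = 157440.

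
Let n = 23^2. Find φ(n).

506

φ(529) = 529 · (1 − 1/23)
       = 529 · 22/23 = 506.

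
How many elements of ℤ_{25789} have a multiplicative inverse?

25789 = 17 × 37 × 41.
φ(25789) = 25789 · (1 − 1/17) · (1 − 1/37) · (1 − 1/41)
       = 25789 · 23040/25789 = 23040.

23040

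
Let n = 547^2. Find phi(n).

298662

φ(547^2) = 547^1·(547−1) = 547·546 = 298662.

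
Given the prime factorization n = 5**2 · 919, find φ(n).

18360

φ(22975) = 22975 · (1 − 1/5) · (1 − 1/919)
       = 22975 · 3672/4595 = 18360.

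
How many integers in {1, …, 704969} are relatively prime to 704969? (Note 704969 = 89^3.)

φ(89^3) = 89^3 − 89^2 = 704969 − 7921 = 697048.

697048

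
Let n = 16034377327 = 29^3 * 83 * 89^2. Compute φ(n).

15123090752

φ(16034377327) = 16034377327 · (1 − 1/29) · (1 − 1/83) · (1 − 1/89)
       = 16034377327 · 202048/214223 = 15123090752.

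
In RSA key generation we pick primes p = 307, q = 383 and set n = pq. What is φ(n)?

φ(307) = 307 − 1 = 306.
φ(383) = 383 − 1 = 382.
φ(117581) = 306 × 382 = 116892.

116892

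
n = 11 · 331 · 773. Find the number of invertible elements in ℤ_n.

φ(11) = 11 − 1 = 10.
φ(331) = 331 − 1 = 330.
φ(773) = 773 − 1 = 772.
Since φ is multiplicative, φ(2814493) = 10 · 330 · 772 = 2547600.

2547600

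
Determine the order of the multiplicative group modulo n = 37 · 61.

2160

φ(2257) = 2257 · (1 − 1/37) · (1 − 1/61)
       = 2257 · 2160/2257 = 2160.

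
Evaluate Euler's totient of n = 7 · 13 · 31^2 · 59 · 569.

2205930240

φ(7) = 7 − 1 = 6.
φ(13) = 13 − 1 = 12.
φ(31^2) = 31^2 − 31^1 = 961 − 31 = 930.
φ(59) = 59 − 1 = 58.
φ(569) = 569 − 1 = 568.
Since φ is multiplicative, φ(2935817521) = 6 · 12 · 930 · 58 · 568 = 2205930240.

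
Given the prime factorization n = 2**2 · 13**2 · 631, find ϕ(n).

196560

φ(2^2) = 2^2 − 2^1 = 4 − 2 = 2.
φ(13^2) = 13^1·(13−1) = 13·12 = 156.
φ(631) = 631 − 1 = 630.
Multiply: 2 · 156 · 630 = 196560.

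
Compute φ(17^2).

272

φ(289) = 289 · (1 − 1/17)
       = 289 · 16/17 = 272.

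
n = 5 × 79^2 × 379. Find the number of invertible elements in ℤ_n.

9316944

φ(5) = 5 − 1 = 4.
φ(79^2) = 79^1·(79−1) = 79·78 = 6162.
φ(379) = 379 − 1 = 378.
φ(11826695) = 4 × 6162 × 378 = 9316944.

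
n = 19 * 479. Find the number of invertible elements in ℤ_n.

8604

φ(9101) = 9101 · (1 − 1/19) · (1 − 1/479)
       = 9101 · 8604/9101 = 8604.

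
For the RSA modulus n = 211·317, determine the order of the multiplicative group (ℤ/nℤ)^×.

66360

φ(66887) = 66887 · (1 − 1/211) · (1 − 1/317)
       = 66887 · 66360/66887 = 66360.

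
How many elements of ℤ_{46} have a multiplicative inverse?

Factor 46: 46 = 2 * 23.
φ(46) = 46 · (1 − 1/2) · (1 − 1/23)
       = 46 · 22/46 = 22.

22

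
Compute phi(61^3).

223260

φ(226981) = 226981 · (1 − 1/61)
       = 226981 · 60/61 = 223260.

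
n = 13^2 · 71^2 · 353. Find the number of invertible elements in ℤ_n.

φ(300730937) = 300730937 · (1 − 1/13) · (1 − 1/71) · (1 − 1/353)
       = 300730937 · 295680/325819 = 272912640.

272912640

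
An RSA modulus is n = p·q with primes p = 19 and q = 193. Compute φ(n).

3456

φ(3667) = 3667 · (1 − 1/19) · (1 − 1/193)
       = 3667 · 3456/3667 = 3456.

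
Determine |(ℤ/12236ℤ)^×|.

Factor 12236: 12236 = 2^2 · 7 · 19 · 23.
φ(12236) = 12236 · (1 − 1/2) · (1 − 1/7) · (1 − 1/19) · (1 − 1/23)
       = 12236 · 2376/6118 = 4752.

4752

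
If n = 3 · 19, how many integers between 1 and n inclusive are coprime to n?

φ(3) = 3 − 1 = 2.
φ(19) = 19 − 1 = 18.
Multiply: 2 · 18 = 36.

36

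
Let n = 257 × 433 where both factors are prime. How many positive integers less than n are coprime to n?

110592

φ(257) = 257 − 1 = 256.
φ(433) = 433 − 1 = 432.
φ(111281) = 256 × 432 = 110592.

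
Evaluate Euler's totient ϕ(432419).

Prime factorization: 432419 = 13 × 29 × 31 × 37.
φ(432419) = 432419 · (1 − 1/13) · (1 − 1/29) · (1 − 1/31) · (1 − 1/37)
       = 432419 · 362880/432419 = 362880.

362880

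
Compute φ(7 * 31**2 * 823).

φ(5536321) = 5536321 · (1 − 1/7) · (1 − 1/31) · (1 − 1/823)
       = 5536321 · 147960/178591 = 4586760.

4586760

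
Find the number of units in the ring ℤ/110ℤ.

40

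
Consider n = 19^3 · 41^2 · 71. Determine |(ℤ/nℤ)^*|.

745970400

φ(818628509) = 818628509 · (1 − 1/19) · (1 − 1/41) · (1 − 1/71)
       = 818628509 · 50400/55309 = 745970400.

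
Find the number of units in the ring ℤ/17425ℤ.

Factor 17425: 17425 = 5^2 · 17 · 41.
φ(17425) = 17425 · (1 − 1/5) · (1 − 1/17) · (1 − 1/41)
       = 17425 · 2560/3485 = 12800.

12800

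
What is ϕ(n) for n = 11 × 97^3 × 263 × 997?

2357085473280

φ(11) = 11 − 1 = 10.
φ(97^3) = 97^3 − 97^2 = 912673 − 9409 = 903264.
φ(263) = 263 − 1 = 262.
φ(997) = 997 − 1 = 996.
φ(2632441900033) = 10 × 903264 × 262 × 996 = 2357085473280.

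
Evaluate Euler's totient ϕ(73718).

33600

First factor: 73718 = 2 × 29 × 31 × 41.
φ(2) = 2 − 1 = 1.
φ(29) = 29 − 1 = 28.
φ(31) = 31 − 1 = 30.
φ(41) = 41 − 1 = 40.
Since φ is multiplicative, φ(73718) = 1 · 28 · 30 · 40 = 33600.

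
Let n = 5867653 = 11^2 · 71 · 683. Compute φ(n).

φ(11^2) = 11^2 − 11^1 = 121 − 11 = 110.
φ(71) = 71 − 1 = 70.
φ(683) = 683 − 1 = 682.
Multiply: 110 · 70 · 682 = 5251400.

5251400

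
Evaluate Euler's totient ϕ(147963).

90720

147963 = 3 · 31 · 37 · 43.
φ(3) = 3 − 1 = 2.
φ(31) = 31 − 1 = 30.
φ(37) = 37 − 1 = 36.
φ(43) = 43 − 1 = 42.
φ(147963) = 2 × 30 × 36 × 42 = 90720.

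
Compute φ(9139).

9139 = 13 × 19 × 37.
φ(13) = 13 − 1 = 12.
φ(19) = 19 − 1 = 18.
φ(37) = 37 − 1 = 36.
Since φ is multiplicative, φ(9139) = 12 · 18 · 36 = 7776.

7776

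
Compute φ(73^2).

φ(5329) = 5329 · (1 − 1/73)
       = 5329 · 72/73 = 5256.

5256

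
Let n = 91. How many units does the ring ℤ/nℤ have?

91 = 7 * 13.
φ(7) = 7 − 1 = 6.
φ(13) = 13 − 1 = 12.
Since φ is multiplicative, φ(91) = 6 · 12 = 72.

72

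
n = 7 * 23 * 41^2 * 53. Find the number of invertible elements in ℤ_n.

11256960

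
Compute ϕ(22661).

20160

Factor 22661: 22661 = 17 · 31 · 43.
φ(17) = 17 − 1 = 16.
φ(31) = 31 − 1 = 30.
φ(43) = 43 − 1 = 42.
φ(22661) = 16 × 30 × 42 = 20160.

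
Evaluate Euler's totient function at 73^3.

φ(389017) = 389017 · (1 − 1/73)
       = 389017 · 72/73 = 383688.

383688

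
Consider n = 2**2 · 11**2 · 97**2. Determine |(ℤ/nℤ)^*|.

φ(4553956) = 4553956 · (1 − 1/2) · (1 − 1/11) · (1 − 1/97)
       = 4553956 · 960/2134 = 2048640.

2048640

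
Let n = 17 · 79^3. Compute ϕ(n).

7788768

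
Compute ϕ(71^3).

φ(357911) = 357911 · (1 − 1/71)
       = 357911 · 70/71 = 352870.

352870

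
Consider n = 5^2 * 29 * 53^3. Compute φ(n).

φ(5^2) = 5^1·(5−1) = 5·4 = 20.
φ(29) = 29 − 1 = 28.
φ(53^3) = 53^2·(53−1) = 2809·52 = 146068.
φ(107935825) = 20 × 28 × 146068 = 81798080.

81798080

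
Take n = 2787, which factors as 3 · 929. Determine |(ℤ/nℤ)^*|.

1856

φ(3) = 3 − 1 = 2.
φ(929) = 929 − 1 = 928.
Multiply: 2 · 928 = 1856.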